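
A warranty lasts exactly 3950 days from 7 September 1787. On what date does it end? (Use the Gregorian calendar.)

+366 (one year; includes Feb 29, 1788) → Sep 7, 1788 (3584 left).
+365 (one year) → Sep 7, 1789 (3219 left).
+365 (one year) → Sep 7, 1790 (2854 left).
+365 (one year) → Sep 7, 1791 (2489 left).
+366 (one year; includes Feb 29, 1792) → Sep 7, 1792 (2123 left).
+365 (one year) → Sep 7, 1793 (1758 left).
+365 (one year) → Sep 7, 1794 (1393 left).
+365 (one year) → Sep 7, 1795 (1028 left).
+366 (one year; includes Feb 29, 1796) → Sep 7, 1796 (662 left).
+365 (one year) → Sep 7, 1797 (297 left).
Sep has 30 days: +24 → Oct 1, 1797 (273 left).
Oct has 31 days: +31 → Nov 1, 1797 (242 left).
Nov has 30 days: +30 → Dec 1, 1797 (212 left).
Dec has 31 days: +31 → Jan 1, 1798 (181 left).
Jan has 31 days: +31 → Feb 1, 1798 (150 left).
Feb has 28 days: +28 → Mar 1, 1798 (122 left).
Mar has 31 days: +31 → Apr 1, 1798 (91 left).
Apr has 30 days: +30 → May 1, 1798 (61 left).
May has 31 days: +31 → Jun 1, 1798 (30 left).
Jun has 30 days: +30 → Jul 1, 1798 (0 left).

July 1, 1798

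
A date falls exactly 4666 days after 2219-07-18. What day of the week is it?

First find the weekday of Jul 18, 2219. Doomsday rule: the anchor day for the 2200s is Friday. For year 19: 19÷12 = 1 r 7, and 7÷4 = 1, so 1+7+1 = 9.
Friday + 9 ≡ Sunday — that's 2219's doomsday.
In July the doomsday date is Jul 11.
Jul 18 is 7 days after Jul 11; 7 mod 7 = 0, so Sunday + 0 = Sunday.
4666 mod 7 = 4, so 4666 days after a Sunday is Sunday + 4 = Thursday.

Thursday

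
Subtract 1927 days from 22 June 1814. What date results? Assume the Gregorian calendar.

−365 (one year) → Jun 22, 1813 (1562 left).
−365 (one year) → Jun 22, 1812 (1197 left).
−366 (one year; includes Feb 29, 1812) → Jun 22, 1811 (831 left).
−365 (one year) → Jun 22, 1810 (466 left).
−365 (one year) → Jun 22, 1809 (101 left).
−22 → May 31, 1809 (end of May, 31 days; 79 left).
−31 → Apr 30, 1809 (end of Apr, 30 days; 48 left).
−30 → Mar 31, 1809 (end of Mar, 31 days; 18 left).
−18 → Mar 13, 1809.

March 13, 1809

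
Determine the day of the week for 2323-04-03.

Doomsday rule: the anchor day for the 2300s is Wednesday. For year 23: 23÷12 = 1 r 11, and 11÷4 = 2, so 1+11+2 = 14.
Wednesday + 14 ≡ Wednesday — that's 2323's doomsday.
In April the doomsday date is Apr 4.
Apr 3 is 1 day before Apr 4; 1 mod 7 = 1, so Wednesday − 1 = Tuesday.

Tuesday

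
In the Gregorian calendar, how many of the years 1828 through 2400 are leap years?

140

Multiples of 4 in [1828,2400]: 144.
Of those, multiples of 100: 6 (not leap unless ÷400).
Multiples of 400: 2.
Leap years = 144 − 6 + 2 = 140.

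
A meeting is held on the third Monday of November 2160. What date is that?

November 17, 2160

November 1, 2160 is a Saturday.
The first Monday is therefore November 3 (2 days later).
The third Monday is 3 + 2×7 = November 17.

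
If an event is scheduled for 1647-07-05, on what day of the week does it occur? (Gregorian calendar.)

Friday

Doomsday rule: the anchor day for the 1600s is Tuesday. For year 47: 47÷12 = 3 r 11, and 11÷4 = 2, so 3+11+2 = 16.
Tuesday + 16 ≡ Thursday — that's 1647's doomsday.
In July the doomsday date is Jul 11.
Jul 5 is 6 days before Jul 11; 6 mod 7 = 6, so Thursday − 6 = Friday.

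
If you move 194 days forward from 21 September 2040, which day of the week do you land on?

Sep 21, 2040 is a Friday.
194 mod 7 = 5, so 194 days after a Friday is Friday + 5 = Wednesday.

Wednesday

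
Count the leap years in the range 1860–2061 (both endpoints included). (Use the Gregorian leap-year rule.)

50

Multiples of 4 in [1860,2061]: 51.
Of those, multiples of 100: 2 (not leap unless ÷400).
Multiples of 400: 1.
Leap years = 51 − 2 + 1 = 50.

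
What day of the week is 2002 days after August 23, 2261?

Friday

Aug 23, 2261 is a Friday.
2002 mod 7 = 0, so 2002 days after a Friday is Friday + 0 = Friday.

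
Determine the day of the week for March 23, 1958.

Sunday

January 1, 1958 is a Wednesday.
Jan 1, 1958 → Feb 1, 1958: 31 days (January has 31).
Feb 1, 1958 → Mar 1, 1958: 28 days (February has 28).
Mar 1, 1958 → Mar 23, 1958: 22 days.
Total: 81 days.
81 mod 7 = 4, so Wednesday + 4 = Sunday.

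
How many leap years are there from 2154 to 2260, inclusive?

26

Multiples of 4 in [2154,2260]: 27.
Of those, multiples of 100: 1 (not leap unless ÷400).
Multiples of 400: 0.
Leap years = 27 − 1 + 0 = 26.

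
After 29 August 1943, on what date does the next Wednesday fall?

September 1, 1943

Aug 29, 1943 is a Sunday.
From Sunday to the next Wednesday is 3 days.
Aug 29, 1943 + 3 = Sep 1, 1943.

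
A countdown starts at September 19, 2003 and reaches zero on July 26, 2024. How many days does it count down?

Sep 19, 2003 → Sep 19, 2004: 366 days (Feb 29, 2004 is in that span).
Sep 19, 2004 → Sep 19, 2005: 365 days.
Sep 19, 2005 → Sep 19, 2006: 365 days.
Sep 19, 2006 → Sep 19, 2007: 365 days.
Sep 19, 2007 → Sep 19, 2008: 366 days (Feb 29, 2008 is in that span).
Sep 19, 2008 → Sep 19, 2009: 365 days.
Sep 19, 2009 → Sep 19, 2010: 365 days.
Sep 19, 2010 → Sep 19, 2011: 365 days.
Sep 19, 2011 → Sep 19, 2012: 366 days (Feb 29, 2012 is in that span).
Sep 19, 2012 → Sep 19, 2013: 365 days.
Sep 19, 2013 → Sep 19, 2014: 365 days.
Sep 19, 2014 → Sep 19, 2015: 365 days.
Sep 19, 2015 → Sep 19, 2016: 366 days (Feb 29, 2016 is in that span).
Sep 19, 2016 → Sep 19, 2017: 365 days.
Sep 19, 2017 → Sep 19, 2018: 365 days.
Sep 19, 2018 → Sep 19, 2019: 365 days.
Sep 19, 2019 → Sep 19, 2020: 366 days (Feb 29, 2020 is in that span).
Sep 19, 2020 → Sep 19, 2021: 365 days.
Sep 19, 2021 → Sep 19, 2022: 365 days.
Sep 19, 2022 → Sep 19, 2023: 365 days.
Sep 19, 2023 → Oct 19, 2023: 30 days (September has 30).
Oct 19, 2023 → Nov 19, 2023: 31 days (October has 31).
Nov 19, 2023 → Dec 19, 2023: 30 days (November has 30).
Dec 19, 2023 → Jan 19, 2024: 31 days (December has 31).
Jan 19, 2024 → Feb 19, 2024: 31 days (January has 31).
Feb 19, 2024 → Mar 19, 2024: 29 days (February has 29).
Mar 19, 2024 → Apr 19, 2024: 31 days (March has 31).
Apr 19, 2024 → May 19, 2024: 30 days (April has 30).
May 19, 2024 → Jun 19, 2024: 31 days (May has 31).
Jun 19, 2024 → Jul 19, 2024: 30 days (June has 30).
Jul 19, 2024 → Jul 26, 2024: 7 days.
Total: 7616 days.

7616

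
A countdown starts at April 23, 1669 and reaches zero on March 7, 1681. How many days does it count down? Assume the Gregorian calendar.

4336

Apr 23, 1669 → Apr 23, 1670: 365 days.
Apr 23, 1670 → Apr 23, 1671: 365 days.
Apr 23, 1671 → Apr 23, 1672: 366 days (Feb 29, 1672 is in that span).
Apr 23, 1672 → Apr 23, 1673: 365 days.
Apr 23, 1673 → Apr 23, 1674: 365 days.
Apr 23, 1674 → Apr 23, 1675: 365 days.
Apr 23, 1675 → Apr 23, 1676: 366 days (Feb 29, 1676 is in that span).
Apr 23, 1676 → Apr 23, 1677: 365 days.
Apr 23, 1677 → Apr 23, 1678: 365 days.
Apr 23, 1678 → Apr 23, 1679: 365 days.
Apr 23, 1679 → Apr 23, 1680: 366 days (Feb 29, 1680 is in that span).
Apr 23, 1680 → May 23, 1680: 30 days (April has 30).
May 23, 1680 → Jun 23, 1680: 31 days (May has 31).
Jun 23, 1680 → Jul 23, 1680: 30 days (June has 30).
Jul 23, 1680 → Aug 23, 1680: 31 days (July has 31).
Aug 23, 1680 → Sep 23, 1680: 31 days (August has 31).
Sep 23, 1680 → Oct 23, 1680: 30 days (September has 30).
Oct 23, 1680 → Nov 23, 1680: 31 days (October has 31).
Nov 23, 1680 → Dec 23, 1680: 30 days (November has 30).
Dec 23, 1680 → Jan 23, 1681: 31 days (December has 31).
Jan 23, 1681 → Feb 23, 1681: 31 days (January has 31).
Feb 23, 1681 → Mar 7, 1681: 12 days.
Total: 4336 days.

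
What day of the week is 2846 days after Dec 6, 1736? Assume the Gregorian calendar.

Monday

First find the weekday of Dec 6, 1736. Doomsday rule: the anchor day for the 1700s is Sunday. For year 36: 36÷12 = 3 r 0, and 0÷4 = 0, so 3+0+0 = 3.
Sunday + 3 ≡ Wednesday — that's 1736's doomsday.
In December the doomsday date is Dec 12.
Dec 6 is 6 days before Dec 12; 6 mod 7 = 6, so Wednesday − 6 = Thursday.
2846 mod 7 = 4, so 2846 days after a Thursday is Thursday + 4 = Monday.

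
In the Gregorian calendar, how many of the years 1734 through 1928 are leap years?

47

Multiples of 4 in [1734,1928]: 49.
Of those, multiples of 100: 2 (not leap unless ÷400).
Multiples of 400: 0.
Leap years = 49 − 2 + 0 = 47.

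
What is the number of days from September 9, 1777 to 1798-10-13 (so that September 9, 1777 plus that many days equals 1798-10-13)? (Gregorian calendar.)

7704

Sep 9, 1777 → Sep 9, 1778: 365 days.
Sep 9, 1778 → Sep 9, 1779: 365 days.
Sep 9, 1779 → Sep 9, 1780: 366 days (Feb 29, 1780 is in that span).
Sep 9, 1780 → Sep 9, 1781: 365 days.
Sep 9, 1781 → Sep 9, 1782: 365 days.
Sep 9, 1782 → Sep 9, 1783: 365 days.
Sep 9, 1783 → Sep 9, 1784: 366 days (Feb 29, 1784 is in that span).
Sep 9, 1784 → Sep 9, 1785: 365 days.
Sep 9, 1785 → Sep 9, 1786: 365 days.
Sep 9, 1786 → Sep 9, 1787: 365 days.
Sep 9, 1787 → Sep 9, 1788: 366 days (Feb 29, 1788 is in that span).
Sep 9, 1788 → Sep 9, 1789: 365 days.
Sep 9, 1789 → Sep 9, 1790: 365 days.
Sep 9, 1790 → Sep 9, 1791: 365 days.
Sep 9, 1791 → Sep 9, 1792: 366 days (Feb 29, 1792 is in that span).
Sep 9, 1792 → Sep 9, 1793: 365 days.
Sep 9, 1793 → Sep 9, 1794: 365 days.
Sep 9, 1794 → Sep 9, 1795: 365 days.
Sep 9, 1795 → Sep 9, 1796: 366 days (Feb 29, 1796 is in that span).
Sep 9, 1796 → Sep 9, 1797: 365 days.
Sep 9, 1797 → Oct 9, 1797: 30 days (September has 30).
Oct 9, 1797 → Nov 9, 1797: 31 days (October has 31).
Nov 9, 1797 → Dec 9, 1797: 30 days (November has 30).
Dec 9, 1797 → Jan 9, 1798: 31 days (December has 31).
Jan 9, 1798 → Feb 9, 1798: 31 days (January has 31).
Feb 9, 1798 → Mar 9, 1798: 28 days (February has 28).
Mar 9, 1798 → Apr 9, 1798: 31 days (March has 31).
Apr 9, 1798 → May 9, 1798: 30 days (April has 30).
May 9, 1798 → Jun 9, 1798: 31 days (May has 31).
Jun 9, 1798 → Jul 9, 1798: 30 days (June has 30).
Jul 9, 1798 → Aug 9, 1798: 31 days (July has 31).
Aug 9, 1798 → Sep 9, 1798: 31 days (August has 31).
Sep 9, 1798 → Oct 9, 1798: 30 days (September has 30).
Oct 9, 1798 → Oct 13, 1798: 4 days.
Total: 7704 days.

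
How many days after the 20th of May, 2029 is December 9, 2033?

May 20, 2029 → May 20, 2030: 365 days.
May 20, 2030 → May 20, 2031: 365 days.
May 20, 2031 → May 20, 2032: 366 days (Feb 29, 2032 is in that span).
May 20, 2032 → May 20, 2033: 365 days.
May 20, 2033 → Jun 20, 2033: 31 days (May has 31).
Jun 20, 2033 → Jul 20, 2033: 30 days (June has 30).
Jul 20, 2033 → Aug 20, 2033: 31 days (July has 31).
Aug 20, 2033 → Sep 20, 2033: 31 days (August has 31).
Sep 20, 2033 → Oct 20, 2033: 30 days (September has 30).
Oct 20, 2033 → Nov 20, 2033: 31 days (October has 31).
Nov 20, 2033 → Dec 9, 2033: 19 days.
Total: 1664 days.

1664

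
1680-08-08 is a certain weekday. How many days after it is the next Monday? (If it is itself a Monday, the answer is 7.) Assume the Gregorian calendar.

4

Aug 8, 1680 is a Thursday.
From Thursday to the next Monday is 4 days.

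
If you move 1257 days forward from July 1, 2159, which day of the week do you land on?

Thursday

Jul 1, 2159 is a Sunday.
1257 mod 7 = 4, so 1257 days after a Sunday is Sunday + 4 = Thursday.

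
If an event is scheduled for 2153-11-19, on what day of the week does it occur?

Doomsday rule: the anchor day for the 2100s is Sunday. For year 53: 53÷12 = 4 r 5, and 5÷4 = 1, so 4+5+1 = 10.
Sunday + 10 ≡ Wednesday — that's 2153's doomsday.
In November the doomsday date is Nov 7.
Nov 19 is 12 days after Nov 7; 12 mod 7 = 5, so Wednesday + 5 = Monday.

Monday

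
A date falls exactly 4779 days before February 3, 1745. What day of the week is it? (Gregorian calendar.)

First find the weekday of Feb 3, 1745. Doomsday rule: the anchor day for the 1700s is Sunday. For year 45: 45÷12 = 3 r 9, and 9÷4 = 2, so 3+9+2 = 14.
Sunday + 14 ≡ Sunday — that's 1745's doomsday.
In February the doomsday date is Feb 28 (1745 is not a leap year).
Feb 3 is 25 days before Feb 28; 25 mod 7 = 4, so Sunday − 4 = Wednesday.
4779 mod 7 = 5, so 4779 days before a Wednesday is Wednesday − 5 = Friday.

Friday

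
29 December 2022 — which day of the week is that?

Doomsday rule: the anchor day for the 2000s is Tuesday. For year 22: 22÷12 = 1 r 10, and 10÷4 = 2, so 1+10+2 = 13.
Tuesday + 13 ≡ Monday — that's 2022's doomsday.
In December the doomsday date is Dec 12.
Dec 29 is 17 days after Dec 12; 17 mod 7 = 3, so Monday + 3 = Thursday.

Thursday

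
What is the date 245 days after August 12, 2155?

April 13, 2156

Aug has 31 days: +20 → Sep 1, 2155 (225 left).
Sep has 30 days: +30 → Oct 1, 2155 (195 left).
Oct has 31 days: +31 → Nov 1, 2155 (164 left).
Nov has 30 days: +30 → Dec 1, 2155 (134 left).
Dec has 31 days: +31 → Jan 1, 2156 (103 left).
Jan has 31 days: +31 → Feb 1, 2156 (72 left).
Feb has 29 days: +29 → Mar 1, 2156 (43 left).
Mar has 31 days: +31 → Apr 1, 2156 (12 left).
+12 → Apr 13, 2156.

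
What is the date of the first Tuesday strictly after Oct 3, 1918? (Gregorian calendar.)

Oct 3, 1918 is a Thursday.
From Thursday to the next Tuesday is 5 days.
Oct 3, 1918 + 5 = Oct 8, 1918.

October 8, 1918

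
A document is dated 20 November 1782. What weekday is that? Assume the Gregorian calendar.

Doomsday rule: the anchor day for the 1700s is Sunday. For year 82: 82÷12 = 6 r 10, and 10÷4 = 2, so 6+10+2 = 18.
Sunday + 18 ≡ Thursday — that's 1782's doomsday.
In November the doomsday date is Nov 7.
Nov 20 is 13 days after Nov 7; 13 mod 7 = 6, so Thursday + 6 = Wednesday.

Wednesday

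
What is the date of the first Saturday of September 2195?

September 1, 2195 is a Tuesday.
The first Saturday is therefore September 5 (4 days later).

September 5, 2195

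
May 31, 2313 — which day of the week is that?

Doomsday rule: the anchor day for the 2300s is Wednesday. For year 13: 13÷12 = 1 r 1, and 1÷4 = 0, so 1+1+0 = 2.
Wednesday + 2 ≡ Friday — that's 2313's doomsday.
In May the doomsday date is May 9.
May 31 is 22 days after May 9; 22 mod 7 = 1, so Friday + 1 = Saturday.

Saturday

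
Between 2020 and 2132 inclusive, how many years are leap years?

28

Multiples of 4 in [2020,2132]: 29.
Of those, multiples of 100: 1 (not leap unless ÷400).
Multiples of 400: 0.
Leap years = 29 − 1 + 0 = 28.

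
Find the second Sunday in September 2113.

September 10, 2113

September 1, 2113 is a Friday.
The first Sunday is therefore September 3 (2 days later).
The second Sunday is 3 + 1×7 = September 10.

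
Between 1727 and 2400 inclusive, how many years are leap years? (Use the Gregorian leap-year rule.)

164

Multiples of 4 in [1727,2400]: 169.
Of those, multiples of 100: 7 (not leap unless ÷400).
Multiples of 400: 2.
Leap years = 169 − 7 + 2 = 164.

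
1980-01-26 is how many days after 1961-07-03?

6781

Jul 3, 1961 → Jul 3, 1962: 365 days.
Jul 3, 1962 → Jul 3, 1963: 365 days.
Jul 3, 1963 → Jul 3, 1964: 366 days (Feb 29, 1964 is in that span).
Jul 3, 1964 → Jul 3, 1965: 365 days.
Jul 3, 1965 → Jul 3, 1966: 365 days.
Jul 3, 1966 → Jul 3, 1967: 365 days.
Jul 3, 1967 → Jul 3, 1968: 366 days (Feb 29, 1968 is in that span).
Jul 3, 1968 → Jul 3, 1969: 365 days.
Jul 3, 1969 → Jul 3, 1970: 365 days.
Jul 3, 1970 → Jul 3, 1971: 365 days.
Jul 3, 1971 → Jul 3, 1972: 366 days (Feb 29, 1972 is in that span).
Jul 3, 1972 → Jul 3, 1973: 365 days.
Jul 3, 1973 → Jul 3, 1974: 365 days.
Jul 3, 1974 → Jul 3, 1975: 365 days.
Jul 3, 1975 → Jul 3, 1976: 366 days (Feb 29, 1976 is in that span).
Jul 3, 1976 → Jul 3, 1977: 365 days.
Jul 3, 1977 → Jul 3, 1978: 365 days.
Jul 3, 1978 → Jul 3, 1979: 365 days.
Jul 3, 1979 → Aug 3, 1979: 31 days (July has 31).
Aug 3, 1979 → Sep 3, 1979: 31 days (August has 31).
Sep 3, 1979 → Oct 3, 1979: 30 days (September has 30).
Oct 3, 1979 → Nov 3, 1979: 31 days (October has 31).
Nov 3, 1979 → Dec 3, 1979: 30 days (November has 30).
Dec 3, 1979 → Jan 3, 1980: 31 days (December has 31).
Jan 3, 1980 → Jan 26, 1980: 23 days.
Total: 6781 days.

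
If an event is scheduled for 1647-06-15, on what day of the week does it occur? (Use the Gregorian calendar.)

Saturday

Doomsday rule: the anchor day for the 1600s is Tuesday. For year 47: 47÷12 = 3 r 11, and 11÷4 = 2, so 3+11+2 = 16.
Tuesday + 16 ≡ Thursday — that's 1647's doomsday.
In June the doomsday date is Jun 6.
Jun 15 is 9 days after Jun 6; 9 mod 7 = 2, so Thursday + 2 = Saturday.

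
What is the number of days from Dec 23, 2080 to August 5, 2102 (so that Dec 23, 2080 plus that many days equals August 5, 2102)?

7894

Dec 23, 2080 → Dec 23, 2081: 365 days.
Dec 23, 2081 → Dec 23, 2082: 365 days.
Dec 23, 2082 → Dec 23, 2083: 365 days.
Dec 23, 2083 → Dec 23, 2084: 366 days (Feb 29, 2084 is in that span).
Dec 23, 2084 → Dec 23, 2085: 365 days.
Dec 23, 2085 → Dec 23, 2086: 365 days.
Dec 23, 2086 → Dec 23, 2087: 365 days.
Dec 23, 2087 → Dec 23, 2088: 366 days (Feb 29, 2088 is in that span).
Dec 23, 2088 → Dec 23, 2089: 365 days.
Dec 23, 2089 → Dec 23, 2090: 365 days.
Dec 23, 2090 → Dec 23, 2091: 365 days.
Dec 23, 2091 → Dec 23, 2092: 366 days (Feb 29, 2092 is in that span).
Dec 23, 2092 → Dec 23, 2093: 365 days.
Dec 23, 2093 → Dec 23, 2094: 365 days.
Dec 23, 2094 → Dec 23, 2095: 365 days.
Dec 23, 2095 → Dec 23, 2096: 366 days (Feb 29, 2096 is in that span).
Dec 23, 2096 → Dec 23, 2097: 365 days.
Dec 23, 2097 → Dec 23, 2098: 365 days.
Dec 23, 2098 → Dec 23, 2099: 365 days.
Dec 23, 2099 → Dec 23, 2100: 365 days.
Dec 23, 2100 → Dec 23, 2101: 365 days.
Dec 23, 2101 → Jan 23, 2102: 31 days (December has 31).
Jan 23, 2102 → Feb 23, 2102: 31 days (January has 31).
Feb 23, 2102 → Mar 23, 2102: 28 days (February has 28).
Mar 23, 2102 → Apr 23, 2102: 31 days (March has 31).
Apr 23, 2102 → May 23, 2102: 30 days (April has 30).
May 23, 2102 → Jun 23, 2102: 31 days (May has 31).
Jun 23, 2102 → Jul 23, 2102: 30 days (June has 30).
Jul 23, 2102 → Aug 5, 2102: 13 days.
Total: 7894 days.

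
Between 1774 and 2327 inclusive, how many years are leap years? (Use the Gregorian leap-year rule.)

Multiples of 4 in [1774,2327]: 138.
Of those, multiples of 100: 6 (not leap unless ÷400).
Multiples of 400: 1.
Leap years = 138 − 6 + 1 = 133.

133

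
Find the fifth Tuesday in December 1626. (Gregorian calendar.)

December 29, 1626

December 1, 1626 is a Tuesday.
The first Tuesday is therefore December 1 (same day).
The fifth Tuesday is 1 + 4×7 = December 29.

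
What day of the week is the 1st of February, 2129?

Doomsday rule: the anchor day for the 2100s is Sunday. For year 29: 29÷12 = 2 r 5, and 5÷4 = 1, so 2+5+1 = 8.
Sunday + 8 ≡ Monday — that's 2129's doomsday.
In February the doomsday date is Feb 28 (2129 is not a leap year).
Feb 1 is 27 days before Feb 28; 27 mod 7 = 6, so Monday − 6 = Tuesday.

Tuesday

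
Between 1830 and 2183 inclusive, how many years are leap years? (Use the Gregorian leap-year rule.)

Multiples of 4 in [1830,2183]: 88.
Of those, multiples of 100: 3 (not leap unless ÷400).
Multiples of 400: 1.
Leap years = 88 − 3 + 1 = 86.

86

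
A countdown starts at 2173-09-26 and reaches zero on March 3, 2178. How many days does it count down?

Sep 26, 2173 → Sep 26, 2174: 365 days.
Sep 26, 2174 → Sep 26, 2175: 365 days.
Sep 26, 2175 → Sep 26, 2176: 366 days (Feb 29, 2176 is in that span).
Sep 26, 2176 → Sep 26, 2177: 365 days.
Sep 26, 2177 → Oct 26, 2177: 30 days (September has 30).
Oct 26, 2177 → Nov 26, 2177: 31 days (October has 31).
Nov 26, 2177 → Dec 26, 2177: 30 days (November has 30).
Dec 26, 2177 → Jan 26, 2178: 31 days (December has 31).
Jan 26, 2178 → Feb 26, 2178: 31 days (January has 31).
Feb 26, 2178 → Mar 3, 2178: 5 days.
Total: 1619 days.

1619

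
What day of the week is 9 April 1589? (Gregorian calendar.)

Sunday

Doomsday rule: the anchor day for the 1500s is Wednesday. For year 89: 89÷12 = 7 r 5, and 5÷4 = 1, so 7+5+1 = 13.
Wednesday + 13 ≡ Tuesday — that's 1589's doomsday.
In April the doomsday date is Apr 4.
Apr 9 is 5 days after Apr 4; 5 mod 7 = 5, so Tuesday + 5 = Sunday.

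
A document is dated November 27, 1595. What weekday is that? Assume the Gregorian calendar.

Doomsday rule: the anchor day for the 1500s is Wednesday. For year 95: 95÷12 = 7 r 11, and 11÷4 = 2, so 7+11+2 = 20.
Wednesday + 20 ≡ Tuesday — that's 1595's doomsday.
In November the doomsday date is Nov 7.
Nov 27 is 20 days after Nov 7; 20 mod 7 = 6, so Tuesday + 6 = Monday.

Monday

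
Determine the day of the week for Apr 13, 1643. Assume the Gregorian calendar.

Monday

Doomsday rule: the anchor day for the 1600s is Tuesday. For year 43: 43÷12 = 3 r 7, and 7÷4 = 1, so 3+7+1 = 11.
Tuesday + 11 ≡ Saturday — that's 1643's doomsday.
In April the doomsday date is Apr 4.
Apr 13 is 9 days after Apr 4; 9 mod 7 = 2, so Saturday + 2 = Monday.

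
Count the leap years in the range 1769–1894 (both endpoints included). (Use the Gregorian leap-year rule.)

Multiples of 4 in [1769,1894]: 31.
Of those, multiples of 100: 1 (not leap unless ÷400).
Multiples of 400: 0.
Leap years = 31 − 1 + 0 = 30.

30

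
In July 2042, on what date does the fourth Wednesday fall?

July 23, 2042

July 1, 2042 is a Tuesday.
The first Wednesday is therefore July 2 (1 days later).
The fourth Wednesday is 2 + 3×7 = July 23.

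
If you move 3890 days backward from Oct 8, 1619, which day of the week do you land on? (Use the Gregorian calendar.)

Thursday

Oct 8, 1619 is a Tuesday.
3890 mod 7 = 5, so 3890 days before a Tuesday is Tuesday − 5 = Thursday.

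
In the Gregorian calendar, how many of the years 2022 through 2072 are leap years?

13

Multiples of 4 in [2022,2072]: 13.
Of those, multiples of 100: 0 (not leap unless ÷400).
Multiples of 400: 0.
Leap years = 13 − 0 + 0 = 13.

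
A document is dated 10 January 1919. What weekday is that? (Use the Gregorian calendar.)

Friday

Doomsday rule: the anchor day for the 1900s is Wednesday. For year 19: 19÷12 = 1 r 7, and 7÷4 = 1, so 1+7+1 = 9.
Wednesday + 9 ≡ Friday — that's 1919's doomsday.
In January the doomsday date is Jan 3 (1919 is not a leap year).
Jan 10 is 7 days after Jan 3; 7 mod 7 = 0, so Friday + 0 = Friday.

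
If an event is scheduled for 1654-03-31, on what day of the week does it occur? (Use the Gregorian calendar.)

Tuesday

Doomsday rule: the anchor day for the 1600s is Tuesday. For year 54: 54÷12 = 4 r 6, and 6÷4 = 1, so 4+6+1 = 11.
Tuesday + 11 ≡ Saturday — that's 1654's doomsday.
In March the doomsday date is Mar 14.
Mar 31 is 17 days after Mar 14; 17 mod 7 = 3, so Saturday + 3 = Tuesday.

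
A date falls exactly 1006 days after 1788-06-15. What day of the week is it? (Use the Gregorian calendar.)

First find the weekday of Jun 15, 1788. Doomsday rule: the anchor day for the 1700s is Sunday. For year 88: 88÷12 = 7 r 4, and 4÷4 = 1, so 7+4+1 = 12.
Sunday + 12 ≡ Friday — that's 1788's doomsday.
In June the doomsday date is Jun 6.
Jun 15 is 9 days after Jun 6; 9 mod 7 = 2, so Friday + 2 = Sunday.
1006 mod 7 = 5, so 1006 days after a Sunday is Sunday + 5 = Friday.

Friday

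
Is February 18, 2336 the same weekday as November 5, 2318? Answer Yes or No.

Yes

From Nov 5, 2318 to Feb 18, 2336 is 6314 days.
6314 mod 7 = 0, so they are the same weekday.
(Nov 5, 2318 is a Tuesday; Feb 18, 2336 is a Tuesday.)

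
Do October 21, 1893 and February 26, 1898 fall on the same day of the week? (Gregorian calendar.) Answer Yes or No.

Yes

From Oct 21, 1893 to Feb 26, 1898 is 1589 days.
1589 mod 7 = 0, so they are the same weekday.
(Oct 21, 1893 is a Saturday; Feb 26, 1898 is a Saturday.)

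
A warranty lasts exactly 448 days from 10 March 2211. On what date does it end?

+366 (one year; includes Feb 29, 2212) → Mar 10, 2212 (82 left).
Mar has 31 days: +22 → Apr 1, 2212 (60 left).
Apr has 30 days: +30 → May 1, 2212 (30 left).
+30 → May 31, 2212.

May 31, 2212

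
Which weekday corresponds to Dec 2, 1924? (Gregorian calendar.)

Tuesday

Doomsday rule: the anchor day for the 1900s is Wednesday. For year 24: 24÷12 = 2 r 0, and 0÷4 = 0, so 2+0+0 = 2.
Wednesday + 2 ≡ Friday — that's 1924's doomsday.
In December the doomsday date is Dec 12.
Dec 2 is 10 days before Dec 12; 10 mod 7 = 3, so Friday − 3 = Tuesday.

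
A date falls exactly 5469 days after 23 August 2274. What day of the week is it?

Aug 23, 2274 is a Sunday.
5469 mod 7 = 2, so 5469 days after a Sunday is Sunday + 2 = Tuesday.

Tuesday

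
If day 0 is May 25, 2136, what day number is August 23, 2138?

820

May 25, 2136 → May 25, 2137: 365 days.
May 25, 2137 → May 25, 2138: 365 days.
May 25, 2138 → Jun 25, 2138: 31 days (May has 31).
Jun 25, 2138 → Jul 25, 2138: 30 days (June has 30).
Jul 25, 2138 → Aug 23, 2138: 29 days.
Total: 820 days.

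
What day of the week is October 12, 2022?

Doomsday rule: the anchor day for the 2000s is Tuesday. For year 22: 22÷12 = 1 r 10, and 10÷4 = 2, so 1+10+2 = 13.
Tuesday + 13 ≡ Monday — that's 2022's doomsday.
In October the doomsday date is Oct 10.
Oct 12 is 2 days after Oct 10; 2 mod 7 = 2, so Monday + 2 = Wednesday.

Wednesday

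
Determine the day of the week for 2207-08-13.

Thursday

Doomsday rule: the anchor day for the 2200s is Friday. For year 07: 7÷12 = 0 r 7, and 7÷4 = 1, so 0+7+1 = 8.
Friday + 8 ≡ Saturday — that's 2207's doomsday.
In August the doomsday date is Aug 8.
Aug 13 is 5 days after Aug 8; 5 mod 7 = 5, so Saturday + 5 = Thursday.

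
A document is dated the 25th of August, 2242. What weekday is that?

Doomsday rule: the anchor day for the 2200s is Friday. For year 42: 42÷12 = 3 r 6, and 6÷4 = 1, so 3+6+1 = 10.
Friday + 10 ≡ Monday — that's 2242's doomsday.
In August the doomsday date is Aug 8.
Aug 25 is 17 days after Aug 8; 17 mod 7 = 3, so Monday + 3 = Thursday.

Thursday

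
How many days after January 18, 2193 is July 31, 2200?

2750

Jan 18, 2193 → Jan 18, 2194: 365 days.
Jan 18, 2194 → Jan 18, 2195: 365 days.
Jan 18, 2195 → Jan 18, 2196: 365 days.
Jan 18, 2196 → Jan 18, 2197: 366 days (Feb 29, 2196 is in that span).
Jan 18, 2197 → Jan 18, 2198: 365 days.
Jan 18, 2198 → Jan 18, 2199: 365 days.
Jan 18, 2199 → Jan 18, 2200: 365 days.
Jan 18, 2200 → Feb 18, 2200: 31 days (January has 31).
Feb 18, 2200 → Mar 18, 2200: 28 days (February has 28).
Mar 18, 2200 → Apr 18, 2200: 31 days (March has 31).
Apr 18, 2200 → May 18, 2200: 30 days (April has 30).
May 18, 2200 → Jun 18, 2200: 31 days (May has 31).
Jun 18, 2200 → Jul 18, 2200: 30 days (June has 30).
Jul 18, 2200 → Jul 31, 2200: 13 days.
Total: 2750 days.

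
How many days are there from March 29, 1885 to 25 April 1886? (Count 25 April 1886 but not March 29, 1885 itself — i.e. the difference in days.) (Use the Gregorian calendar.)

Mar 29, 1885 → Apr 29, 1885: 31 days (March has 31).
Apr 29, 1885 → May 29, 1885: 30 days (April has 30).
May 29, 1885 → Jun 29, 1885: 31 days (May has 31).
Jun 29, 1885 → Jul 29, 1885: 30 days (June has 30).
Jul 29, 1885 → Aug 29, 1885: 31 days (July has 31).
Aug 29, 1885 → Sep 29, 1885: 31 days (August has 31).
Sep 29, 1885 → Oct 29, 1885: 30 days (September has 30).
Oct 29, 1885 → Nov 29, 1885: 31 days (October has 31).
Nov 29, 1885 → Dec 29, 1885: 30 days (November has 30).
Dec 29, 1885 → Jan 29, 1886: 31 days (December has 31).
Jan 29, 1886 → Feb 28, 1886: 30 days (January has 31).
Feb 28, 1886 → Mar 28, 1886: 28 days (February has 28).
Mar 28, 1886 → Apr 25, 1886: 28 days.
Total: 392 days.

392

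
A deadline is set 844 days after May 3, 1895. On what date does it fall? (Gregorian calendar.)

August 24, 1897

+366 (one year; includes Feb 29, 1896) → May 3, 1896 (478 left).
+365 (one year) → May 3, 1897 (113 left).
May has 31 days: +29 → Jun 1, 1897 (84 left).
Jun has 30 days: +30 → Jul 1, 1897 (54 left).
Jul has 31 days: +31 → Aug 1, 1897 (23 left).
+23 → Aug 24, 1897.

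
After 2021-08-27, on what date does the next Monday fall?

Aug 27, 2021 is a Friday.
From Friday to the next Monday is 3 days.
Aug 27, 2021 + 3 = Aug 30, 2021.

August 30, 2021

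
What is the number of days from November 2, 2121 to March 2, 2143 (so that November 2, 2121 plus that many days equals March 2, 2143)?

7790

Nov 2, 2121 → Nov 2, 2122: 365 days.
Nov 2, 2122 → Nov 2, 2123: 365 days.
Nov 2, 2123 → Nov 2, 2124: 366 days (Feb 29, 2124 is in that span).
Nov 2, 2124 → Nov 2, 2125: 365 days.
Nov 2, 2125 → Nov 2, 2126: 365 days.
Nov 2, 2126 → Nov 2, 2127: 365 days.
Nov 2, 2127 → Nov 2, 2128: 366 days (Feb 29, 2128 is in that span).
Nov 2, 2128 → Nov 2, 2129: 365 days.
Nov 2, 2129 → Nov 2, 2130: 365 days.
Nov 2, 2130 → Nov 2, 2131: 365 days.
Nov 2, 2131 → Nov 2, 2132: 366 days (Feb 29, 2132 is in that span).
Nov 2, 2132 → Nov 2, 2133: 365 days.
Nov 2, 2133 → Nov 2, 2134: 365 days.
Nov 2, 2134 → Nov 2, 2135: 365 days.
Nov 2, 2135 → Nov 2, 2136: 366 days (Feb 29, 2136 is in that span).
Nov 2, 2136 → Nov 2, 2137: 365 days.
Nov 2, 2137 → Nov 2, 2138: 365 days.
Nov 2, 2138 → Nov 2, 2139: 365 days.
Nov 2, 2139 → Nov 2, 2140: 366 days (Feb 29, 2140 is in that span).
Nov 2, 2140 → Nov 2, 2141: 365 days.
Nov 2, 2141 → Nov 2, 2142: 365 days.
Nov 2, 2142 → Dec 2, 2142: 30 days (November has 30).
Dec 2, 2142 → Jan 2, 2143: 31 days (December has 31).
Jan 2, 2143 → Feb 2, 2143: 31 days (January has 31).
Feb 2, 2143 → Mar 2, 2143: 28 days.
Total: 7790 days.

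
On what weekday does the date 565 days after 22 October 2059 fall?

First find the weekday of Oct 22, 2059. Doomsday rule: the anchor day for the 2000s is Tuesday. For year 59: 59÷12 = 4 r 11, and 11÷4 = 2, so 4+11+2 = 17.
Tuesday + 17 ≡ Friday — that's 2059's doomsday.
In October the doomsday date is Oct 10.
Oct 22 is 12 days after Oct 10; 12 mod 7 = 5, so Friday + 5 = Wednesday.
565 mod 7 = 5, so 565 days after a Wednesday is Wednesday + 5 = Monday.

Monday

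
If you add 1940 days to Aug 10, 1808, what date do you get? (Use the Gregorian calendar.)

+365 (one year) → Aug 10, 1809 (1575 left).
+365 (one year) → Aug 10, 1810 (1210 left).
+365 (one year) → Aug 10, 1811 (845 left).
+366 (one year; includes Feb 29, 1812) → Aug 10, 1812 (479 left).
+365 (one year) → Aug 10, 1813 (114 left).
Aug has 31 days: +22 → Sep 1, 1813 (92 left).
Sep has 30 days: +30 → Oct 1, 1813 (62 left).
Oct has 31 days: +31 → Nov 1, 1813 (31 left).
Nov has 30 days: +30 → Dec 1, 1813 (1 left).
+1 → Dec 2, 1813.

December 2, 1813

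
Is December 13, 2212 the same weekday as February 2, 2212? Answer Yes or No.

Yes

From Feb 2, 2212 to Dec 13, 2212 is 315 days.
315 mod 7 = 0, so they are the same weekday.
(Feb 2, 2212 is a Sunday; Dec 13, 2212 is a Sunday.)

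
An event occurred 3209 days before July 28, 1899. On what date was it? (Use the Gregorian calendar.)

October 14, 1890

−365 (one year) → Jul 28, 1898 (2844 left).
−365 (one year) → Jul 28, 1897 (2479 left).
−365 (one year) → Jul 28, 1896 (2114 left).
−366 (one year; includes Feb 29, 1896) → Jul 28, 1895 (1748 left).
−365 (one year) → Jul 28, 1894 (1383 left).
−365 (one year) → Jul 28, 1893 (1018 left).
−365 (one year) → Jul 28, 1892 (653 left).
−366 (one year; includes Feb 29, 1892) → Jul 28, 1891 (287 left).
−28 → Jun 30, 1891 (end of Jun, 30 days; 259 left).
−30 → May 31, 1891 (end of May, 31 days; 229 left).
−31 → Apr 30, 1891 (end of Apr, 30 days; 198 left).
−30 → Mar 31, 1891 (end of Mar, 31 days; 168 left).
−31 → Feb 28, 1891 (end of Feb, 28 days; 137 left).
−28 → Jan 31, 1891 (end of Jan, 31 days; 109 left).
−31 → Dec 31, 1890 (end of Dec, 31 days; 78 left).
−31 → Nov 30, 1890 (end of Nov, 30 days; 47 left).
−30 → Oct 31, 1890 (end of Oct, 31 days; 17 left).
−17 → Oct 14, 1890.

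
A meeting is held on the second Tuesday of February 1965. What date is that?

February 9, 1965

February 1, 1965 is a Monday.
The first Tuesday is therefore February 2 (1 days later).
The second Tuesday is 2 + 1×7 = February 9.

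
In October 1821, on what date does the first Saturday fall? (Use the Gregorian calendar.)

October 6, 1821

October 1, 1821 is a Monday.
The first Saturday is therefore October 6 (5 days later).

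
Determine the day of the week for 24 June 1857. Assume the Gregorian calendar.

Wednesday

January 1, 1857 is a Thursday.
Jan 1, 1857 → Feb 1, 1857: 31 days (January has 31).
Feb 1, 1857 → Mar 1, 1857: 28 days (February has 28).
Mar 1, 1857 → Apr 1, 1857: 31 days (March has 31).
Apr 1, 1857 → May 1, 1857: 30 days (April has 30).
May 1, 1857 → Jun 1, 1857: 31 days (May has 31).
Jun 1, 1857 → Jun 24, 1857: 23 days.
Total: 174 days.
174 mod 7 = 6, so Thursday + 6 = Wednesday.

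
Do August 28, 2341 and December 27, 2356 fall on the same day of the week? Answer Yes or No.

From Aug 28, 2341 to Dec 27, 2356 is 5600 days.
5600 mod 7 = 0, so they are the same weekday.
(Aug 28, 2341 is a Thursday; Dec 27, 2356 is a Thursday.)

Yes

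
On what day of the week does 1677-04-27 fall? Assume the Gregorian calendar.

Doomsday rule: the anchor day for the 1600s is Tuesday. For year 77: 77÷12 = 6 r 5, and 5÷4 = 1, so 6+5+1 = 12.
Tuesday + 12 ≡ Sunday — that's 1677's doomsday.
In April the doomsday date is Apr 4.
Apr 27 is 23 days after Apr 4; 23 mod 7 = 2, so Sunday + 2 = Tuesday.

Tuesday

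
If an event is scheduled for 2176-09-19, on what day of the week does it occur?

Doomsday rule: the anchor day for the 2100s is Sunday. For year 76: 76÷12 = 6 r 4, and 4÷4 = 1, so 6+4+1 = 11.
Sunday + 11 ≡ Thursday — that's 2176's doomsday.
In September the doomsday date is Sep 5.
Sep 19 is 14 days after Sep 5; 14 mod 7 = 0, so Thursday + 0 = Thursday.

Thursday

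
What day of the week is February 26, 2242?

Saturday

January 1, 2242 is a Saturday.
Jan 1, 2242 → Feb 1, 2242: 31 days (January has 31).
Feb 1, 2242 → Feb 26, 2242: 25 days.
Total: 56 days.
56 mod 7 = 0, so Saturday + 0 = Saturday.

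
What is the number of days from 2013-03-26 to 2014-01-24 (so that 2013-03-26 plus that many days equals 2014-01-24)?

Mar 26, 2013 → Apr 26, 2013: 31 days (March has 31).
Apr 26, 2013 → May 26, 2013: 30 days (April has 30).
May 26, 2013 → Jun 26, 2013: 31 days (May has 31).
Jun 26, 2013 → Jul 26, 2013: 30 days (June has 30).
Jul 26, 2013 → Aug 26, 2013: 31 days (July has 31).
Aug 26, 2013 → Sep 26, 2013: 31 days (August has 31).
Sep 26, 2013 → Oct 26, 2013: 30 days (September has 30).
Oct 26, 2013 → Nov 26, 2013: 31 days (October has 31).
Nov 26, 2013 → Dec 26, 2013: 30 days (November has 30).
Dec 26, 2013 → Jan 24, 2014: 29 days.
Total: 304 days.

304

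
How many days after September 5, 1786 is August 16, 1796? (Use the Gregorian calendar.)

Sep 5, 1786 → Sep 5, 1787: 365 days.
Sep 5, 1787 → Sep 5, 1788: 366 days (Feb 29, 1788 is in that span).
Sep 5, 1788 → Sep 5, 1789: 365 days.
Sep 5, 1789 → Sep 5, 1790: 365 days.
Sep 5, 1790 → Sep 5, 1791: 365 days.
Sep 5, 1791 → Sep 5, 1792: 366 days (Feb 29, 1792 is in that span).
Sep 5, 1792 → Sep 5, 1793: 365 days.
Sep 5, 1793 → Sep 5, 1794: 365 days.
Sep 5, 1794 → Sep 5, 1795: 365 days.
Sep 5, 1795 → Oct 5, 1795: 30 days (September has 30).
Oct 5, 1795 → Nov 5, 1795: 31 days (October has 31).
Nov 5, 1795 → Dec 5, 1795: 30 days (November has 30).
Dec 5, 1795 → Jan 5, 1796: 31 days (December has 31).
Jan 5, 1796 → Feb 5, 1796: 31 days (January has 31).
Feb 5, 1796 → Mar 5, 1796: 29 days (February has 29).
Mar 5, 1796 → Apr 5, 1796: 31 days (March has 31).
Apr 5, 1796 → May 5, 1796: 30 days (April has 30).
May 5, 1796 → Jun 5, 1796: 31 days (May has 31).
Jun 5, 1796 → Jul 5, 1796: 30 days (June has 30).
Jul 5, 1796 → Aug 5, 1796: 31 days (July has 31).
Aug 5, 1796 → Aug 16, 1796: 11 days.
Total: 3633 days.

3633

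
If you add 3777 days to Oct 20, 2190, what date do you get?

+365 (one year) → Oct 20, 2191 (3412 left).
+366 (one year; includes Feb 29, 2192) → Oct 20, 2192 (3046 left).
+365 (one year) → Oct 20, 2193 (2681 left).
+365 (one year) → Oct 20, 2194 (2316 left).
+365 (one year) → Oct 20, 2195 (1951 left).
+366 (one year; includes Feb 29, 2196) → Oct 20, 2196 (1585 left).
+365 (one year) → Oct 20, 2197 (1220 left).
+365 (one year) → Oct 20, 2198 (855 left).
+365 (one year) → Oct 20, 2199 (490 left).
+365 (one year) → Oct 20, 2200 (125 left).
Oct has 31 days: +12 → Nov 1, 2200 (113 left).
Nov has 30 days: +30 → Dec 1, 2200 (83 left).
Dec has 31 days: +31 → Jan 1, 2201 (52 left).
Jan has 31 days: +31 → Feb 1, 2201 (21 left).
+21 → Feb 22, 2201.

February 22, 2201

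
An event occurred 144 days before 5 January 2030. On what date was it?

August 14, 2029

−5 → Dec 31, 2029 (end of Dec, 31 days; 139 left).
−31 → Nov 30, 2029 (end of Nov, 30 days; 108 left).
−30 → Oct 31, 2029 (end of Oct, 31 days; 78 left).
−31 → Sep 30, 2029 (end of Sep, 30 days; 47 left).
−30 → Aug 31, 2029 (end of Aug, 31 days; 17 left).
−17 → Aug 14, 2029.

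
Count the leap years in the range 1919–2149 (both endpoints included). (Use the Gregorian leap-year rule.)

Multiples of 4 in [1919,2149]: 58.
Of those, multiples of 100: 2 (not leap unless ÷400).
Multiples of 400: 1.
Leap years = 58 − 2 + 1 = 57.

57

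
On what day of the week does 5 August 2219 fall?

Doomsday rule: the anchor day for the 2200s is Friday. For year 19: 19÷12 = 1 r 7, and 7÷4 = 1, so 1+7+1 = 9.
Friday + 9 ≡ Sunday — that's 2219's doomsday.
In August the doomsday date is Aug 8.
Aug 5 is 3 days before Aug 8; 3 mod 7 = 3, so Sunday − 3 = Thursday.

Thursday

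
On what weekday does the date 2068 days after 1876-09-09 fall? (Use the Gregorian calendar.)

Tuesday

First find the weekday of Sep 9, 1876. Doomsday rule: the anchor day for the 1800s is Friday. For year 76: 76÷12 = 6 r 4, and 4÷4 = 1, so 6+4+1 = 11.
Friday + 11 ≡ Tuesday — that's 1876's doomsday.
In September the doomsday date is Sep 5.
Sep 9 is 4 days after Sep 5; 4 mod 7 = 4, so Tuesday + 4 = Saturday.
2068 mod 7 = 3, so 2068 days after a Saturday is Saturday + 3 = Tuesday.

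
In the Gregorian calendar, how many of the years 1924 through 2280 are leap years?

Multiples of 4 in [1924,2280]: 90.
Of those, multiples of 100: 3 (not leap unless ÷400).
Multiples of 400: 1.
Leap years = 90 − 3 + 1 = 88.

88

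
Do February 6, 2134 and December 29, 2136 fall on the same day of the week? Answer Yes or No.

Yes

From Feb 6, 2134 to Dec 29, 2136 is 1057 days.
1057 mod 7 = 0, so they are the same weekday.
(Feb 6, 2134 is a Saturday; Dec 29, 2136 is a Saturday.)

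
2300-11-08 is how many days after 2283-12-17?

6170

Dec 17, 2283 → Dec 17, 2284: 366 days (Feb 29, 2284 is in that span).
Dec 17, 2284 → Dec 17, 2285: 365 days.
Dec 17, 2285 → Dec 17, 2286: 365 days.
Dec 17, 2286 → Dec 17, 2287: 365 days.
Dec 17, 2287 → Dec 17, 2288: 366 days (Feb 29, 2288 is in that span).
Dec 17, 2288 → Dec 17, 2289: 365 days.
Dec 17, 2289 → Dec 17, 2290: 365 days.
Dec 17, 2290 → Dec 17, 2291: 365 days.
Dec 17, 2291 → Dec 17, 2292: 366 days (Feb 29, 2292 is in that span).
Dec 17, 2292 → Dec 17, 2293: 365 days.
Dec 17, 2293 → Dec 17, 2294: 365 days.
Dec 17, 2294 → Dec 17, 2295: 365 days.
Dec 17, 2295 → Dec 17, 2296: 366 days (Feb 29, 2296 is in that span).
Dec 17, 2296 → Dec 17, 2297: 365 days.
Dec 17, 2297 → Dec 17, 2298: 365 days.
Dec 17, 2298 → Dec 17, 2299: 365 days.
Dec 17, 2299 → Jan 17, 2300: 31 days (December has 31).
Jan 17, 2300 → Feb 17, 2300: 31 days (January has 31).
Feb 17, 2300 → Mar 17, 2300: 28 days (February has 28).
Mar 17, 2300 → Apr 17, 2300: 31 days (March has 31).
Apr 17, 2300 → May 17, 2300: 30 days (April has 30).
May 17, 2300 → Jun 17, 2300: 31 days (May has 31).
Jun 17, 2300 → Jul 17, 2300: 30 days (June has 30).
Jul 17, 2300 → Aug 17, 2300: 31 days (July has 31).
Aug 17, 2300 → Sep 17, 2300: 31 days (August has 31).
Sep 17, 2300 → Oct 17, 2300: 30 days (September has 30).
Oct 17, 2300 → Nov 8, 2300: 22 days.
Total: 6170 days.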